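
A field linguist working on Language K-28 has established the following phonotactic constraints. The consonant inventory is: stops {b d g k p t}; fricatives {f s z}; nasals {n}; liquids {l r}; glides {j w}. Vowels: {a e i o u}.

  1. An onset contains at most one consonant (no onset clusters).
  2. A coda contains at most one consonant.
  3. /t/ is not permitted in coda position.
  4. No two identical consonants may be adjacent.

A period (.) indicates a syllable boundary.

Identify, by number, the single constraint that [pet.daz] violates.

[pet.daz]: syllable 1 coda contains /t/.
This is a violation of constraint 3: "/t/ is not permitted in coda position."
The remaining constraints (1, 2, 4) are satisfied.

3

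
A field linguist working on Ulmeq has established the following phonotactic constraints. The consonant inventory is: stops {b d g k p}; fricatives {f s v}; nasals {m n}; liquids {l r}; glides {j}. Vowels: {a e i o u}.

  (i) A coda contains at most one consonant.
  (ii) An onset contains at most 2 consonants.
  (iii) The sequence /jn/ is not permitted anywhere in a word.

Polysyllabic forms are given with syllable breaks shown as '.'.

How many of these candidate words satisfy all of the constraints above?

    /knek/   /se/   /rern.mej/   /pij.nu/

2

/knek/ — σ1 onset /kn/ (2C), coda /k/ ok → permitted
/se/ — σ1 onset /s/, coda /∅/ ok → permitted
/rern.mej/ — violates constraint (i): syllable 1 coda /rn/ has 2 consonants (> 1) → not permitted
/pij.nu/ — violates constraint (iii): contains banned sequence /jn/ → not permitted
Permitted: /knek/, /se/ → 2.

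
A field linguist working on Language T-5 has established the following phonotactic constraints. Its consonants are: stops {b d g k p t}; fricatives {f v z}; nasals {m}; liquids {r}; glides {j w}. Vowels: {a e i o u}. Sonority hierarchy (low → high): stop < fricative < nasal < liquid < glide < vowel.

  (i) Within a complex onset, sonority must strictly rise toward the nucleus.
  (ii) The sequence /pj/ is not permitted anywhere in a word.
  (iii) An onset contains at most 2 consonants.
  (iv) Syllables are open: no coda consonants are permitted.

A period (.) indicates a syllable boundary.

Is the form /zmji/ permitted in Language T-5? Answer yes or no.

no

/zmji/ — violates constraint (iii): syllable 1 onset /zmj/ has 3 consonants (> 2) → not permitted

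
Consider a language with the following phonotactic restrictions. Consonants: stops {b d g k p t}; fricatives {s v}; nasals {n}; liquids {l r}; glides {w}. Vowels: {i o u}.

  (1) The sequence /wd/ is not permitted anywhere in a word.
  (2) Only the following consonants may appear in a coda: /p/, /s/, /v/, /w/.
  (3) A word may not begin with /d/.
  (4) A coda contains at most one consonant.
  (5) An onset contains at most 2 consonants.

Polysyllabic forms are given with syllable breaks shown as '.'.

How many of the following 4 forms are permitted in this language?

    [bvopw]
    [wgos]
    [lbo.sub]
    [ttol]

[bvopw] — violates constraint 4: syllable 1 coda /pw/ has 2 consonants (> 1) → not permitted
[wgos] — σ1 onset /wg/ (2C), coda /s/ ok → permitted
[lbo.sub] — violates constraint 2: syllable 2 coda contains /b/, which is not a licensed coda consonant → not permitted
[ttol] — violates constraint 2: syllable 1 coda contains /l/, which is not a licensed coda consonant → not permitted
Permitted: [wgos] → 1.

1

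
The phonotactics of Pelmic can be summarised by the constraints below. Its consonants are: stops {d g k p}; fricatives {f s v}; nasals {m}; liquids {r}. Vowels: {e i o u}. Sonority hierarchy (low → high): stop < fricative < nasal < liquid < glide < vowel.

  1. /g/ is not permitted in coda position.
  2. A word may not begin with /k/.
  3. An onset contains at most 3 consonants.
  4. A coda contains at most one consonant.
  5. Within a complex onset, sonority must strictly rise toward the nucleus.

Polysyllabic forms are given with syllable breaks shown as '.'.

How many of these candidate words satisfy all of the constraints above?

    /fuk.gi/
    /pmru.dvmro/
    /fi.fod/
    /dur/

/fuk.gi/ — σ1 onset /f/, coda /k/ ok; σ2 onset /g/, coda /∅/ ok → well-formed
/pmru.dvmro/ — violates constraint 3: syllable 2 onset /dvmr/ has 4 consonants (> 3) → ill-formed
/fi.fod/ — σ1 onset /f/, coda /∅/ ok; σ2 onset /f/, coda /d/ ok → well-formed
/dur/ — σ1 onset /d/, coda /r/ ok → well-formed
Well-formed: /fuk.gi/, /fi.fod/, /dur/ → 3.

3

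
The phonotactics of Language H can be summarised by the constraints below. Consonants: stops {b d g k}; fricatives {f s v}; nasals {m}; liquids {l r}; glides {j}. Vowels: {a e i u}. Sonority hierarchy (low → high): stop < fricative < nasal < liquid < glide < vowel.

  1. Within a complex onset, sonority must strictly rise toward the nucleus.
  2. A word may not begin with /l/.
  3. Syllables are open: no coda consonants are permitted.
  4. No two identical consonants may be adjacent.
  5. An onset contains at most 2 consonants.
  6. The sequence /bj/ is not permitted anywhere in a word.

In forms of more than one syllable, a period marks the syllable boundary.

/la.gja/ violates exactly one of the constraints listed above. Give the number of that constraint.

/la.gja/: word begins with /l/.
This is a violation of constraint 2: "A word may not begin with /l/."
The remaining constraints (1, 3, 4, 5, 6) are satisfied.

2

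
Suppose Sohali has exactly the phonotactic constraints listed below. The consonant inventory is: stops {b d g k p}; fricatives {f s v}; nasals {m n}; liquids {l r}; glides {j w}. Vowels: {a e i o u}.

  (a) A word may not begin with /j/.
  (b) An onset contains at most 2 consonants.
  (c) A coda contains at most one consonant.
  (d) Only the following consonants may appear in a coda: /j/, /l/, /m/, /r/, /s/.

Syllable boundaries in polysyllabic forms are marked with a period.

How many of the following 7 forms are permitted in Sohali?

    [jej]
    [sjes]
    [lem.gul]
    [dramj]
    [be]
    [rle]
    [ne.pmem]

5

[jej] — violates constraint (a): word begins with /j/ → not permitted
[sjes] — σ1 onset /sj/ (2C), coda /s/ ok → permitted
[lem.gul] — σ1 onset /l/, coda /m/ ok; σ2 onset /g/, coda /l/ ok → permitted
[dramj] — violates constraint (c): syllable 1 coda /mj/ has 2 consonants (> 1) → not permitted
[be] — σ1 onset /b/, coda /∅/ ok → permitted
[rle] — σ1 onset /rl/ (2C), coda /∅/ ok → permitted
[ne.pmem] — σ1 onset /n/, coda /∅/ ok; σ2 onset /pm/ (2C), coda /m/ ok → permitted
Permitted: [sjes], [lem.gul], [be], [rle], [ne.pmem] → 5.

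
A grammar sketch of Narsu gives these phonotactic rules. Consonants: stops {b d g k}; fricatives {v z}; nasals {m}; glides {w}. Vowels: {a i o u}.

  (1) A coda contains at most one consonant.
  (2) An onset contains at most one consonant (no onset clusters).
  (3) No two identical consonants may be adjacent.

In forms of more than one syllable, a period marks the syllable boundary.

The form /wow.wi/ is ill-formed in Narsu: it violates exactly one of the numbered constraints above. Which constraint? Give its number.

/wow.wi/: adjacent identical consonants /ww/.
This is a violation of constraint 3: "No two identical consonants may be adjacent."
The remaining constraints (1, 2) are satisfied.

3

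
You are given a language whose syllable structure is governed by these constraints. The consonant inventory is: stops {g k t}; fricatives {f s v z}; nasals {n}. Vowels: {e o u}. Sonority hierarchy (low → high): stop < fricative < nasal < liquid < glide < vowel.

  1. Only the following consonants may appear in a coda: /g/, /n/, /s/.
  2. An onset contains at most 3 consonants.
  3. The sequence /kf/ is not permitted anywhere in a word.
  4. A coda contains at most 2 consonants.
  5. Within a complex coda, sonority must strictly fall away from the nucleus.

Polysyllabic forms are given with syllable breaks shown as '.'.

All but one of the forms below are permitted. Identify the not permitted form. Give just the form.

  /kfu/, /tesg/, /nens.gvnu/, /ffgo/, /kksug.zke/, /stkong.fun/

/kfu/

/kfu/ — violates constraint 3: contains banned sequence /kf/ → not permitted
/tesg/ — σ1 onset /t/, coda /sg/ (2→1 falls) ok → permitted
/nens.gvnu/ — σ1 onset /n/, coda /ns/ (3→2 falls) ok; σ2 onset /gvn/ (3C), coda /∅/ ok → permitted
/ffgo/ — σ1 onset /ffg/ (3C), coda /∅/ ok → permitted
/kksug.zke/ — σ1 onset /kks/ (3C), coda /g/ ok; σ2 onset /zk/ (2C), coda /∅/ ok → permitted
/stkong.fun/ — σ1 onset /stk/ (3C), coda /ng/ (3→1 falls) ok; σ2 onset /f/, coda /n/ ok → permitted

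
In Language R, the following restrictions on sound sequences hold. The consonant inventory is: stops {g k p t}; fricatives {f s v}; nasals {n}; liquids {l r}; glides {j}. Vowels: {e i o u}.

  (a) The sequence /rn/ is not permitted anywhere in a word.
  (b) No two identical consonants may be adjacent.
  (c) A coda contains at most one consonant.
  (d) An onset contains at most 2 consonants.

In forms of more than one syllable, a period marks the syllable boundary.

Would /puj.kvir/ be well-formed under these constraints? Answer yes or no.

yes

/puj.kvir/ — σ1 onset /p/, coda /j/ ok; σ2 onset /kv/ (2C), coda /r/ ok → well-formed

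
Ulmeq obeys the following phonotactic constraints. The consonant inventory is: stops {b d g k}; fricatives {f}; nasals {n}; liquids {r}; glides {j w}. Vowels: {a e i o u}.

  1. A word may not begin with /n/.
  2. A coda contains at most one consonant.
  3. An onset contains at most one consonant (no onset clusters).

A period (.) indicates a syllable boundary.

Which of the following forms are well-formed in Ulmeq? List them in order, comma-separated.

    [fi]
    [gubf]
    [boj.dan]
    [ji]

[fi] — σ1 onset /f/, coda /∅/ ok → well-formed
[gubf] — violates constraint 2: syllable 1 coda /bf/ has 2 consonants (> 1) → ill-formed
[boj.dan] — σ1 onset /b/, coda /j/ ok; σ2 onset /d/, coda /n/ ok → well-formed
[ji] — σ1 onset /j/, coda /∅/ ok → well-formed

[fi], [boj.dan], [ji]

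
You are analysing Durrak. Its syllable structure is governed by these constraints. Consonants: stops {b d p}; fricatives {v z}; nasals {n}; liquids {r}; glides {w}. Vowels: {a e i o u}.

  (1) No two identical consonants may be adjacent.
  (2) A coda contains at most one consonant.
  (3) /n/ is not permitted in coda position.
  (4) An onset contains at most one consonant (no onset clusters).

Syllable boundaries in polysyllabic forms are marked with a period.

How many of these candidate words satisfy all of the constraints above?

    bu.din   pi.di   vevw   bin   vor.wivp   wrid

1

bu.din — violates constraint 3: syllable 2 coda contains /n/ → illicit
pi.di — σ1 onset /p/, coda /∅/ ok; σ2 onset /d/, coda /∅/ ok → licit
vevw — violates constraint 2: syllable 1 coda /vw/ has 2 consonants (> 1) → illicit
bin — violates constraint 3: syllable 1 coda contains /n/ → illicit
vor.wivp — violates constraint 2: syllable 2 coda /vp/ has 2 consonants (> 1) → illicit
wrid — violates constraint 4: syllable 1 onset /wr/ has 2 consonants (> 1) → illicit
Licit: pi.di → 1.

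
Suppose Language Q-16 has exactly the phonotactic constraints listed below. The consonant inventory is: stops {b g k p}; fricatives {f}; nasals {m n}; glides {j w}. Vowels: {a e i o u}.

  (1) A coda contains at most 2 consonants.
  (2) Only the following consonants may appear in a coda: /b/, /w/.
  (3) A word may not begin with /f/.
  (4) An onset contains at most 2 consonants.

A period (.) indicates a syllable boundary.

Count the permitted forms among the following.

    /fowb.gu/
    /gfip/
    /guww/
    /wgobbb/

1

/fowb.gu/ — violates constraint 3: word begins with /f/ → not permitted
/gfip/ — violates constraint 2: syllable 1 coda contains /p/, which is not a licensed coda consonant → not permitted
/guww/ — σ1 onset /g/, coda /ww/ (2C) ok → permitted
/wgobbb/ — violates constraint 1: syllable 1 coda /bbb/ has 3 consonants (> 2) → not permitted
Permitted: /guww/ → 1.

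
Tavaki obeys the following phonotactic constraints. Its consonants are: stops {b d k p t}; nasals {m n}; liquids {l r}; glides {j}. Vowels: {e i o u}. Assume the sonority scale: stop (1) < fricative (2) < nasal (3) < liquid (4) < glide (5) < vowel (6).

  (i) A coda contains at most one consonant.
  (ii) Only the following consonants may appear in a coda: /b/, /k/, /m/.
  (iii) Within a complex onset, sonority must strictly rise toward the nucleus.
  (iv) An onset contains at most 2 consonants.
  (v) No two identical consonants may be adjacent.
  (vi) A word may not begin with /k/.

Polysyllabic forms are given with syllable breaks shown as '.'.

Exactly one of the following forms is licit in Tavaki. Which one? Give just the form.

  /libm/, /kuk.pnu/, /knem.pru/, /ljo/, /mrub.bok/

/ljo/

/libm/ — violates constraint (i): syllable 1 coda /bm/ has 2 consonants (> 1) → illicit
/kuk.pnu/ — violates constraint (vi): word begins with /k/ → illicit
/knem.pru/ — violates constraint (vi): word begins with /k/ → illicit
/ljo/ — σ1 onset /lj/ (4→5 rises), coda /∅/ ok → licit
/mrub.bok/ — violates constraint (v): adjacent identical consonants /bb/ → illicit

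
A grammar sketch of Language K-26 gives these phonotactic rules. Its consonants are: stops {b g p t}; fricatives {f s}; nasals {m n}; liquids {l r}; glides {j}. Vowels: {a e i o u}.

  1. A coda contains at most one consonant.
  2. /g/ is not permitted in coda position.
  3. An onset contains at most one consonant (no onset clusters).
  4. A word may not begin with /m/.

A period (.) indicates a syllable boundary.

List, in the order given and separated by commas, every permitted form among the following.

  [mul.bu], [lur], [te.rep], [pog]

[mul.bu] — violates constraint 4: word begins with /m/ → not permitted
[lur] — σ1 onset /l/, coda /r/ ok → permitted
[te.rep] — σ1 onset /t/, coda /∅/ ok; σ2 onset /r/, coda /p/ ok → permitted
[pog] — violates constraint 2: syllable 1 coda contains /g/ → not permitted

[lur], [te.rep]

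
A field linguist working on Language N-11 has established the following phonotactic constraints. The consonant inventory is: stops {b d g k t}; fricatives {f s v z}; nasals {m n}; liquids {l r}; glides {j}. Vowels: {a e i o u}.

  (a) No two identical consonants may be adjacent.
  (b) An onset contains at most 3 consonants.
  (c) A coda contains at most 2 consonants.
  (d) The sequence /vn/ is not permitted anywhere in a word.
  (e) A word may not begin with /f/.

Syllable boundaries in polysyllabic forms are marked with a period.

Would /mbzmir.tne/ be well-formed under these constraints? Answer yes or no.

/mbzmir.tne/ — violates constraint (b): syllable 1 onset /mbzm/ has 4 consonants (> 3) → ill-formed

no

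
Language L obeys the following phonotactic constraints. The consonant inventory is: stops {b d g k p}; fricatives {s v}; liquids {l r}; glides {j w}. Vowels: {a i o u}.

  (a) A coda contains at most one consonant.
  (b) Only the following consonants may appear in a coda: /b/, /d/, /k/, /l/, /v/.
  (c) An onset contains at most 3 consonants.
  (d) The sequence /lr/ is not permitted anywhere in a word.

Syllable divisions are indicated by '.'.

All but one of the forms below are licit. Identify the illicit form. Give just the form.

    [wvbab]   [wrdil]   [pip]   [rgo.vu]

[pip]

[wvbab] — σ1 onset /wvb/ (3C), coda /b/ ok → licit
[wrdil] — σ1 onset /wrd/ (3C), coda /l/ ok → licit
[pip] — violates constraint (b): syllable 1 coda contains /p/, which is not a licensed coda consonant → illicit
[rgo.vu] — σ1 onset /rg/ (2C), coda /∅/ ok; σ2 onset /v/, coda /∅/ ok → licit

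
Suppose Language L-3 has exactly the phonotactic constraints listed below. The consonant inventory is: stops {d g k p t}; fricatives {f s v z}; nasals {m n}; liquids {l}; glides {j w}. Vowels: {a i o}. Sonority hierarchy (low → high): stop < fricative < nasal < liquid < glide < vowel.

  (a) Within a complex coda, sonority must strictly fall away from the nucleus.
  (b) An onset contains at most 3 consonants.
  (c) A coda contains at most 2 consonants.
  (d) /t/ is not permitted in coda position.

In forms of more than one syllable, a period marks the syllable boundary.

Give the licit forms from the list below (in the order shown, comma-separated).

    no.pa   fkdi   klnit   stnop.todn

no.pa, fkdi

no.pa — σ1 onset /n/, coda /∅/ ok; σ2 onset /p/, coda /∅/ ok → licit
fkdi — σ1 onset /fkd/ (3C), coda /∅/ ok → licit
klnit — violates constraint (d): syllable 1 coda contains /t/ → illicit
stnop.todn — violates constraint (a): syllable 2 coda /dn/: /d/ (stop, 1) → /n/ (nasal, 3) does not fall → illicit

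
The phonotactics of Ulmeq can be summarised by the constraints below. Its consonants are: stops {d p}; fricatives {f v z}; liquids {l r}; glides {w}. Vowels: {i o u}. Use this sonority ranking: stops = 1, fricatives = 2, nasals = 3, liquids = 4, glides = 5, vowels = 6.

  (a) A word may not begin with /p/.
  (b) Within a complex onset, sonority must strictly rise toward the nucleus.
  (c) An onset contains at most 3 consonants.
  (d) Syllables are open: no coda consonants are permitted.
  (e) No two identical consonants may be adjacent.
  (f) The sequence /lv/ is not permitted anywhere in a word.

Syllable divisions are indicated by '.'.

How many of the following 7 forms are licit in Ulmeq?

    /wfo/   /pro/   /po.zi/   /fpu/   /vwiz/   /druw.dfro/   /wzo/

/wfo/ — violates constraint (b): syllable 1 onset /wf/: /w/ (glide, 5) → /f/ (fricative, 2) does not rise → illicit
/pro/ — violates constraint (a): word begins with /p/ → illicit
/po.zi/ — violates constraint (a): word begins with /p/ → illicit
/fpu/ — violates constraint (b): syllable 1 onset /fp/: /f/ (fricative, 2) → /p/ (stop, 1) does not rise → illicit
/vwiz/ — violates constraint (d): syllable 1 coda /z/ has 1 consonant (> 0) → illicit
/druw.dfro/ — violates constraint (d): syllable 1 coda /w/ has 1 consonant (> 0) → illicit
/wzo/ — violates constraint (b): syllable 1 onset /wz/: /w/ (glide, 5) → /z/ (fricative, 2) does not rise → illicit
No form is licit → 0.

0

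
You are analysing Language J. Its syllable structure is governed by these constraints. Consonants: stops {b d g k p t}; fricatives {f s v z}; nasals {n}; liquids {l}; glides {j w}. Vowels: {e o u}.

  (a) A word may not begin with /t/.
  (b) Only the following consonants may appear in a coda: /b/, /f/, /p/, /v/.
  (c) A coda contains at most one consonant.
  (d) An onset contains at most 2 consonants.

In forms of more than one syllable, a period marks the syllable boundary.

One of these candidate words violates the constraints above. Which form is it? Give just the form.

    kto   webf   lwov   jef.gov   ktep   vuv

webf

kto — σ1 onset /kt/ (2C), coda /∅/ ok → phonotactically legal
webf — violates constraint (c): syllable 1 coda /bf/ has 2 consonants (> 1) → phonotactically illegal
lwov — σ1 onset /lw/ (2C), coda /v/ ok → phonotactically legal
jef.gov — σ1 onset /j/, coda /f/ ok; σ2 onset /g/, coda /v/ ok → phonotactically legal
ktep — σ1 onset /kt/ (2C), coda /p/ ok → phonotactically legal
vuv — σ1 onset /v/, coda /v/ ok → phonotactically legal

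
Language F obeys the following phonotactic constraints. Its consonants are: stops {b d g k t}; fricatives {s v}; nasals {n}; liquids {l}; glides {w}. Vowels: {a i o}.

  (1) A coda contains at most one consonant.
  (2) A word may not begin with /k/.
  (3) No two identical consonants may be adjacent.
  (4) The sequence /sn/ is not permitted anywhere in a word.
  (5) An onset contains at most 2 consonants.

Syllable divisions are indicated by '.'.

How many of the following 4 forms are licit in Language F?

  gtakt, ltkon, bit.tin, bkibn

gtakt — violates constraint 1: syllable 1 coda /kt/ has 2 consonants (> 1) → illicit
ltkon — violates constraint 5: syllable 1 onset /ltk/ has 3 consonants (> 2) → illicit
bit.tin — violates constraint 3: adjacent identical consonants /tt/ → illicit
bkibn — violates constraint 1: syllable 1 coda /bn/ has 2 consonants (> 1) → illicit
No form is licit → 0.

0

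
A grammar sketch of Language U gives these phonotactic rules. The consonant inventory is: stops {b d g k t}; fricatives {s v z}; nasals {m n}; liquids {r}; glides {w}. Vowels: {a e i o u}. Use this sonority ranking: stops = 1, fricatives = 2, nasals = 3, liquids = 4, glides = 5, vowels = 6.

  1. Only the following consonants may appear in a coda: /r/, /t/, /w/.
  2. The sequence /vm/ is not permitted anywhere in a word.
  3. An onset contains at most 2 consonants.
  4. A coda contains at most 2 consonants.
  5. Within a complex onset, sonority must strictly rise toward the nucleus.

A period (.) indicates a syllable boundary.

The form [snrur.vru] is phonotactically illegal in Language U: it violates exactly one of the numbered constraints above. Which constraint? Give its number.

3

[snrur.vru]: syllable 1 onset /snr/ has 3 consonants (> 2).
This is a violation of constraint 3: "An onset contains at most 2 consonants."
The remaining constraints (1, 2, 4, 5) are satisfied.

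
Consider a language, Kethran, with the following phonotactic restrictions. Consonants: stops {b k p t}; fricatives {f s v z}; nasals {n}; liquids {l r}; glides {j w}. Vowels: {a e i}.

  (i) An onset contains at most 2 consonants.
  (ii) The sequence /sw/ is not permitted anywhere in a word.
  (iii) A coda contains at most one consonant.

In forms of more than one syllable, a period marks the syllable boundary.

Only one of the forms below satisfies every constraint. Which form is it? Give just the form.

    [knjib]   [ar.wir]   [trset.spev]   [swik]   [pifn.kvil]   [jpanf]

[knjib] — violates constraint (i): syllable 1 onset /knj/ has 3 consonants (> 2) → phonotactically illegal
[ar.wir] — σ1 onset /∅/, coda /r/ ok; σ2 onset /w/, coda /r/ ok → phonotactically legal
[trset.spev] — violates constraint (i): syllable 1 onset /trs/ has 3 consonants (> 2) → phonotactically illegal
[swik] — violates constraint (ii): contains banned sequence /sw/ → phonotactically illegal
[pifn.kvil] — violates constraint (iii): syllable 1 coda /fn/ has 2 consonants (> 1) → phonotactically illegal
[jpanf] — violates constraint (iii): syllable 1 coda /nf/ has 2 consonants (> 1) → phonotactically illegal

[ar.wir]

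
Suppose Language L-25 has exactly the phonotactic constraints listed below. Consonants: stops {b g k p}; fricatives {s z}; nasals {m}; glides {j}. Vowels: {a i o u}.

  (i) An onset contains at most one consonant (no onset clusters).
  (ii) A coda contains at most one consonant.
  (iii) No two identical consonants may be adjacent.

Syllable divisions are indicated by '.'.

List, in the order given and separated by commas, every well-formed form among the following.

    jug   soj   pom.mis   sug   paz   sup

jug — σ1 onset /j/, coda /g/ ok → well-formed
soj — σ1 onset /s/, coda /j/ ok → well-formed
pom.mis — violates constraint (iii): adjacent identical consonants /mm/ → ill-formed
sug — σ1 onset /s/, coda /g/ ok → well-formed
paz — σ1 onset /p/, coda /z/ ok → well-formed
sup — σ1 onset /s/, coda /p/ ok → well-formed

jug, soj, sug, paz, sup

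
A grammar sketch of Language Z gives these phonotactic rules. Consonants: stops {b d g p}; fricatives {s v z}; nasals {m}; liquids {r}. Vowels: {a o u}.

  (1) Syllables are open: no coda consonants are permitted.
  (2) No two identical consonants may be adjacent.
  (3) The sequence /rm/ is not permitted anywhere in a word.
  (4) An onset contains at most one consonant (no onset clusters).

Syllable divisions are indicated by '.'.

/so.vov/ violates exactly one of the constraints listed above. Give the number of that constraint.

1

/so.vov/: syllable 2 coda /v/ has 1 consonant (> 0).
This is a violation of constraint 1: "Syllables are open: no coda consonants are permitted."
The remaining constraints (2, 3, 4) are satisfied.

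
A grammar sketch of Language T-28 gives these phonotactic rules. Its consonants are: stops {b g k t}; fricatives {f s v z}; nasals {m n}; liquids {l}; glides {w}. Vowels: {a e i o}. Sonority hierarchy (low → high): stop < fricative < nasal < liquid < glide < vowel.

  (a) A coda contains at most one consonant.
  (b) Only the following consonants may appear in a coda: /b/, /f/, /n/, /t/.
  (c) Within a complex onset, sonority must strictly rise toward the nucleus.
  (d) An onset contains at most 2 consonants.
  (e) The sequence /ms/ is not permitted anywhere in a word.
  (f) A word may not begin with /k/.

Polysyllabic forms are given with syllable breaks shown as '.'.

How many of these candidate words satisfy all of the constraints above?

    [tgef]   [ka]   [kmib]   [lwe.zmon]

[tgef] — violates constraint (c): syllable 1 onset /tg/: /t/ (stop, 1) → /g/ (stop, 1) does not rise → illicit
[ka] — violates constraint (f): word begins with /k/ → illicit
[kmib] — violates constraint (f): word begins with /k/ → illicit
[lwe.zmon] — σ1 onset /lw/ (4→5 rises), coda /∅/ ok; σ2 onset /zm/ (2→3 rises), coda /n/ ok → licit
Licit: [lwe.zmon] → 1.

1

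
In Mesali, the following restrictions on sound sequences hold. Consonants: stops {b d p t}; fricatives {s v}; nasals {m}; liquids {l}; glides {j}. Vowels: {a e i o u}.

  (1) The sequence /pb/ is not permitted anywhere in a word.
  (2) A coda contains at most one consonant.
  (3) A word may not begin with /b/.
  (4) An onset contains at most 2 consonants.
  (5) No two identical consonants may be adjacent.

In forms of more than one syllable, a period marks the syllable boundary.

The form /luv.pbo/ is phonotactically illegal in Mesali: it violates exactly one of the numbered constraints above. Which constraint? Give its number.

/luv.pbo/: contains banned sequence /pb/.
This is a violation of constraint 1: "The sequence /pb/ is not permitted anywhere in a word."
The remaining constraints (2, 3, 4, 5) are satisfied.

1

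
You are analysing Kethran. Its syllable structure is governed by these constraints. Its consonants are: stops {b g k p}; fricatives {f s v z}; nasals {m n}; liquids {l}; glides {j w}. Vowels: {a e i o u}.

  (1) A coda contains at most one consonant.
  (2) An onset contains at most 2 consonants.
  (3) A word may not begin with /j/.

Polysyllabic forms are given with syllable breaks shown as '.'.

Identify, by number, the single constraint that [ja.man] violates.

[ja.man]: word begins with /j/.
This is a violation of constraint 3: "A word may not begin with /j/."
The remaining constraints (1, 2) are satisfied.

3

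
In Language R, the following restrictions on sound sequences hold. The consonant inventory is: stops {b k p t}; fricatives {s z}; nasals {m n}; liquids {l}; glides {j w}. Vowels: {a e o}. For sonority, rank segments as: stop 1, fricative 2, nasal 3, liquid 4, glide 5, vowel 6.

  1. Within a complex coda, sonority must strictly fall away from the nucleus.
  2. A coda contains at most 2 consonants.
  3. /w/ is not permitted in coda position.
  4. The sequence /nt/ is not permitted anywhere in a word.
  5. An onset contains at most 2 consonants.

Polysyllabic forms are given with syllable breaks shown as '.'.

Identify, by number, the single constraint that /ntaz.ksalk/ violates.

/ntaz.ksalk/: contains banned sequence /nt/.
This is a violation of constraint 4: "The sequence /nt/ is not permitted anywhere in a word."
The remaining constraints (1, 2, 3, 5) are satisfied.

4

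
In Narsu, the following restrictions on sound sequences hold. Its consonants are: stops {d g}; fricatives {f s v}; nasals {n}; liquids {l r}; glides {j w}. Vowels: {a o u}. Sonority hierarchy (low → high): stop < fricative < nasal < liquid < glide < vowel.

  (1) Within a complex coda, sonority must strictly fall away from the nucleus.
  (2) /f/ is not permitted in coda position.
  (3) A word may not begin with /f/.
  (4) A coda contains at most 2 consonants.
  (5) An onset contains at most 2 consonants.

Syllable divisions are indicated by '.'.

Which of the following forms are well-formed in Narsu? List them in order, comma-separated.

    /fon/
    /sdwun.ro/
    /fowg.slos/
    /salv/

/fon/ — violates constraint 3: word begins with /f/ → ill-formed
/sdwun.ro/ — violates constraint 5: syllable 1 onset /sdw/ has 3 consonants (> 2) → ill-formed
/fowg.slos/ — violates constraint 3: word begins with /f/ → ill-formed
/salv/ — σ1 onset /s/, coda /lv/ (4→2 falls) ok → well-formed

/salv/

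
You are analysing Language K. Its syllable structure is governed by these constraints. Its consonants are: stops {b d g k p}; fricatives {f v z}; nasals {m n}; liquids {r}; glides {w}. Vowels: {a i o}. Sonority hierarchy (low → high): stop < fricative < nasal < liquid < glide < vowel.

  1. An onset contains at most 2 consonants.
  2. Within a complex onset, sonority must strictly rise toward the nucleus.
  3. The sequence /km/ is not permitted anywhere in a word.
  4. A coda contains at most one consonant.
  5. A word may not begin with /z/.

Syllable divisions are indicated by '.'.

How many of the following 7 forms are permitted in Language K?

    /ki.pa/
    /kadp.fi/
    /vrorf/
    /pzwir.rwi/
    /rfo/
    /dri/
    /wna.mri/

/ki.pa/ — σ1 onset /k/, coda /∅/ ok; σ2 onset /p/, coda /∅/ ok → permitted
/kadp.fi/ — violates constraint 4: syllable 1 coda /dp/ has 2 consonants (> 1) → not permitted
/vrorf/ — violates constraint 4: syllable 1 coda /rf/ has 2 consonants (> 1) → not permitted
/pzwir.rwi/ — violates constraint 1: syllable 1 onset /pzw/ has 3 consonants (> 2) → not permitted
/rfo/ — violates constraint 2: syllable 1 onset /rf/: /r/ (liquid, 4) → /f/ (fricative, 2) does not rise → not permitted
/dri/ — σ1 onset /dr/ (1→4 rises), coda /∅/ ok → permitted
/wna.mri/ — violates constraint 2: syllable 1 onset /wn/: /w/ (glide, 5) → /n/ (nasal, 3) does not rise → not permitted
Permitted: /ki.pa/, /dri/ → 2.

2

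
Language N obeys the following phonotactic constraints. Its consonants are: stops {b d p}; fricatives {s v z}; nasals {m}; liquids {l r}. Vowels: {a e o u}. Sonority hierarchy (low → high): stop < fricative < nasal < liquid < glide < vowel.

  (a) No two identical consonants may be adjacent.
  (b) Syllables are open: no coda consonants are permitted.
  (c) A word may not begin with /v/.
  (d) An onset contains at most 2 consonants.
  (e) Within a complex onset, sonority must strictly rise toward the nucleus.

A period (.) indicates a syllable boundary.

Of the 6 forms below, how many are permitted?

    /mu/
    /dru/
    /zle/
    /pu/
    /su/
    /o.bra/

/mu/ — σ1 onset /m/, coda /∅/ ok → permitted
/dru/ — σ1 onset /dr/ (1→4 rises), coda /∅/ ok → permitted
/zle/ — σ1 onset /zl/ (2→4 rises), coda /∅/ ok → permitted
/pu/ — σ1 onset /p/, coda /∅/ ok → permitted
/su/ — σ1 onset /s/, coda /∅/ ok → permitted
/o.bra/ — σ1 onset /∅/, coda /∅/ ok; σ2 onset /br/ (1→4 rises), coda /∅/ ok → permitted
Permitted: /mu/, /dru/, /zle/, /pu/, /su/, /o.bra/ → 6.

6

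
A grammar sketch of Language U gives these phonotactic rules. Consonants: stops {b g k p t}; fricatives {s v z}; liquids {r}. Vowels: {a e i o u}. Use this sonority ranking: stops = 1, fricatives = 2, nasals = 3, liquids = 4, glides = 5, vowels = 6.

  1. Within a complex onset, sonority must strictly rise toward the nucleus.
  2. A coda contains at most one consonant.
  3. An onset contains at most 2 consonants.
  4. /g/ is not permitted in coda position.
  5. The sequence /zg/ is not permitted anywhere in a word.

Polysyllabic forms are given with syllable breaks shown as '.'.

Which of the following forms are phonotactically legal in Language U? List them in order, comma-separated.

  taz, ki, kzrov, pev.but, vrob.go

taz, ki, pev.but, vrob.go

taz — σ1 onset /t/, coda /z/ ok → phonotactically legal
ki — σ1 onset /k/, coda /∅/ ok → phonotactically legal
kzrov — violates constraint 3: syllable 1 onset /kzr/ has 3 consonants (> 2) → phonotactically illegal
pev.but — σ1 onset /p/, coda /v/ ok; σ2 onset /b/, coda /t/ ok → phonotactically legal
vrob.go — σ1 onset /vr/ (2→4 rises), coda /b/ ok; σ2 onset /g/, coda /∅/ ok → phonotactically legal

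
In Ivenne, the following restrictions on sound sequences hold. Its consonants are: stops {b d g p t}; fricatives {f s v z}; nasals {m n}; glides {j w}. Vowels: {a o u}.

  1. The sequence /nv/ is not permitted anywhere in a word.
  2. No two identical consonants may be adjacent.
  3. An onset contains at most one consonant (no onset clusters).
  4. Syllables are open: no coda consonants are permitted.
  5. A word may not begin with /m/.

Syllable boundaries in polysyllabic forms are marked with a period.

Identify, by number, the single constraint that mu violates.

mu: word begins with /m/.
This is a violation of constraint 5: "A word may not begin with /m/."
The remaining constraints (1, 2, 3, 4) are satisfied.

5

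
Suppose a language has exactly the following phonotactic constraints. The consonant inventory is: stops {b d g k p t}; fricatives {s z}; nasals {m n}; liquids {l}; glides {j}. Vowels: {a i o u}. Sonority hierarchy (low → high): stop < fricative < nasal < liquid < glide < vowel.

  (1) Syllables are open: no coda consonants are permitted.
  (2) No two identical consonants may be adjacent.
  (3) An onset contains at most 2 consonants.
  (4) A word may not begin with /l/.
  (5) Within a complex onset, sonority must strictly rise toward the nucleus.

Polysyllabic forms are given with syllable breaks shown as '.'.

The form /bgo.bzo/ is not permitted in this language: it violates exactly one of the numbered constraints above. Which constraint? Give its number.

5

/bgo.bzo/: syllable 1 onset /bg/: /b/ (stop, 1) → /g/ (stop, 1) does not rise.
This is a violation of constraint 5: "Within a complex onset, sonority must strictly rise toward the nucleus."
The remaining constraints (1, 2, 3, 4) are satisfied.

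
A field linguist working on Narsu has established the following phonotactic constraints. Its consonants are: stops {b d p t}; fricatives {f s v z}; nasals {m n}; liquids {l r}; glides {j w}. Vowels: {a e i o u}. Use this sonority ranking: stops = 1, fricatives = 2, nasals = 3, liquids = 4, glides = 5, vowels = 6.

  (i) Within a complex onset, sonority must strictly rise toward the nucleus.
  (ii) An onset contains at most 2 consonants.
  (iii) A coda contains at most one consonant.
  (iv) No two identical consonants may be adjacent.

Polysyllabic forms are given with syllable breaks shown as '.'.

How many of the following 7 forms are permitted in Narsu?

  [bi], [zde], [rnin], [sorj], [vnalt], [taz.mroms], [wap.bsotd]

[bi] — σ1 onset /b/, coda /∅/ ok → permitted
[zde] — violates constraint (i): syllable 1 onset /zd/: /z/ (fricative, 2) → /d/ (stop, 1) does not rise → not permitted
[rnin] — violates constraint (i): syllable 1 onset /rn/: /r/ (liquid, 4) → /n/ (nasal, 3) does not rise → not permitted
[sorj] — violates constraint (iii): syllable 1 coda /rj/ has 2 consonants (> 1) → not permitted
[vnalt] — violates constraint (iii): syllable 1 coda /lt/ has 2 consonants (> 1) → not permitted
[taz.mroms] — violates constraint (iii): syllable 2 coda /ms/ has 2 consonants (> 1) → not permitted
[wap.bsotd] — violates constraint (iii): syllable 2 coda /td/ has 2 consonants (> 1) → not permitted
Permitted: [bi] → 1.

1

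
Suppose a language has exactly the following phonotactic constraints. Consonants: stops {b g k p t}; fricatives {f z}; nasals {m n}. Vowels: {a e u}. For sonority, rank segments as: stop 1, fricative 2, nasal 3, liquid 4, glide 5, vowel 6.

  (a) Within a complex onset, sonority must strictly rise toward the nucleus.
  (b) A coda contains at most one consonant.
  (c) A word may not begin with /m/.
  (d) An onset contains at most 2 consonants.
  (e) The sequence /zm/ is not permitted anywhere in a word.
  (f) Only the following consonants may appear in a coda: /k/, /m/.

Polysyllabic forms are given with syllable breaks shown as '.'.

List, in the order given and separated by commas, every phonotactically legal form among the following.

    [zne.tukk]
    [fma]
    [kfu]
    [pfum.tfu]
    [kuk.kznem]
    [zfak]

[fma], [kfu], [pfum.tfu]

[zne.tukk] — violates constraint (b): syllable 2 coda /kk/ has 2 consonants (> 1) → phonotactically illegal
[fma] — σ1 onset /fm/ (2→3 rises), coda /∅/ ok → phonotactically legal
[kfu] — σ1 onset /kf/ (1→2 rises), coda /∅/ ok → phonotactically legal
[pfum.tfu] — σ1 onset /pf/ (1→2 rises), coda /m/ ok; σ2 onset /tf/ (1→2 rises), coda /∅/ ok → phonotactically legal
[kuk.kznem] — violates constraint (d): syllable 2 onset /kzn/ has 3 consonants (> 2) → phonotactically illegal
[zfak] — violates constraint (a): syllable 1 onset /zf/: /z/ (fricative, 2) → /f/ (fricative, 2) does not rise → phonotactically illegal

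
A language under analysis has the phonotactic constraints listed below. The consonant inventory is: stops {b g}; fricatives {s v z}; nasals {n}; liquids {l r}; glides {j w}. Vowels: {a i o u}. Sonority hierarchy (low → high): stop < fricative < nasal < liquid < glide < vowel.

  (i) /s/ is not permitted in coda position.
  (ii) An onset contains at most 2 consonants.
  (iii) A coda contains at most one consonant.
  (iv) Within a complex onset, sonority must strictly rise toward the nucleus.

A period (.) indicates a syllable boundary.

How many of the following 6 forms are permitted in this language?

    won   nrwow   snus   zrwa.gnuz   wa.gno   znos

2

won — σ1 onset /w/, coda /n/ ok → permitted
nrwow — violates constraint (ii): syllable 1 onset /nrw/ has 3 consonants (> 2) → not permitted
snus — violates constraint (i): syllable 1 coda contains /s/ → not permitted
zrwa.gnuz — violates constraint (ii): syllable 1 onset /zrw/ has 3 consonants (> 2) → not permitted
wa.gno — σ1 onset /w/, coda /∅/ ok; σ2 onset /gn/ (1→3 rises), coda /∅/ ok → permitted
znos — violates constraint (i): syllable 1 coda contains /s/ → not permitted
Permitted: won, wa.gno → 2.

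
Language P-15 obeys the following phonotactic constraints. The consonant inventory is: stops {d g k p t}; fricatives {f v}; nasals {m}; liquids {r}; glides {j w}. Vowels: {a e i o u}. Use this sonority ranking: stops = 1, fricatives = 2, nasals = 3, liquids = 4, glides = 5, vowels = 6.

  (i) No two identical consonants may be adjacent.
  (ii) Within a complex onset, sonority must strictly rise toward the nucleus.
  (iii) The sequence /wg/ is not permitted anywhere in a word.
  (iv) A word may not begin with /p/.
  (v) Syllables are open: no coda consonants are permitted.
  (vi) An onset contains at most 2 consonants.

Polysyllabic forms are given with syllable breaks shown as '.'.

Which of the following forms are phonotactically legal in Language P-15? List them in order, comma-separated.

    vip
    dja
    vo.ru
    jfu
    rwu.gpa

dja, vo.ru

vip — violates constraint (v): syllable 1 coda /p/ has 1 consonant (> 0) → phonotactically illegal
dja — σ1 onset /dj/ (1→5 rises), coda /∅/ ok → phonotactically legal
vo.ru — σ1 onset /v/, coda /∅/ ok; σ2 onset /r/, coda /∅/ ok → phonotactically legal
jfu — violates constraint (ii): syllable 1 onset /jf/: /j/ (glide, 5) → /f/ (fricative, 2) does not rise → phonotactically illegal
rwu.gpa — violates constraint (ii): syllable 2 onset /gp/: /g/ (stop, 1) → /p/ (stop, 1) does not rise → phonotactically illegal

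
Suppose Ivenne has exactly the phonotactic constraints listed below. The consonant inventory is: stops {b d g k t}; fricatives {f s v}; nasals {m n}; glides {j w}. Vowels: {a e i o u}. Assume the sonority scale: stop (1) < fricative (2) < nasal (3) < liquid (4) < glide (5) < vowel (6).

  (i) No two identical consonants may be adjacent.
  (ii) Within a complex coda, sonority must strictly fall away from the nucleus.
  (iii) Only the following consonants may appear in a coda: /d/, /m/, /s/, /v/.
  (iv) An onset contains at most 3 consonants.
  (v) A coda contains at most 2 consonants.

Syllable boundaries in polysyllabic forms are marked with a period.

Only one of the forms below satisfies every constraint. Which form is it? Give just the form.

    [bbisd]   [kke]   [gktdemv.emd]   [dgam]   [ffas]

[bbisd] — violates constraint (i): adjacent identical consonants /bb/ → phonotactically illegal
[kke] — violates constraint (i): adjacent identical consonants /kk/ → phonotactically illegal
[gktdemv.emd] — violates constraint (iv): syllable 1 onset /gktd/ has 4 consonants (> 3) → phonotactically illegal
[dgam] — σ1 onset /dg/ (2C), coda /m/ ok → phonotactically legal
[ffas] — violates constraint (i): adjacent identical consonants /ff/ → phonotactically illegal

[dgam]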